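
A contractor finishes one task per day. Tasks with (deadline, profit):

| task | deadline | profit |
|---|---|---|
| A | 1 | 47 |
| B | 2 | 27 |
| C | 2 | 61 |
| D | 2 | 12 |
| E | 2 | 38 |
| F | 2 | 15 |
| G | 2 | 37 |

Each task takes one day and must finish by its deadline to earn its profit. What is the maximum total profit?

108

Sort by profit descending; place each in the latest free slot ≤ its deadline.
Profit order: C=61 A=47 E=38 G=37 B=27 F=15 D=12
Assign: C→slot 2, A→slot 1, E skipped, G skipped, B skipped, F skipped, D skipped.
Slots: [1:A] [2:C]
Profit = 47 + 61 = 108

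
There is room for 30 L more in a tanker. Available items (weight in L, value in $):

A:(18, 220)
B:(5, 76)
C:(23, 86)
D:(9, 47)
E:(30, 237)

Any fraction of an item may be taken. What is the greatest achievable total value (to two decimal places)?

Greedy by value/weight ratio, highest first.
Ratios (sorted): B 15.20, A 12.22, E 7.90, D 5.22, C 3.74
take B (5 @ 76); take A (18 @ 220); take 7/30 of E → 55.30. Capacity used 30/30.
Total value = 351.30

351.30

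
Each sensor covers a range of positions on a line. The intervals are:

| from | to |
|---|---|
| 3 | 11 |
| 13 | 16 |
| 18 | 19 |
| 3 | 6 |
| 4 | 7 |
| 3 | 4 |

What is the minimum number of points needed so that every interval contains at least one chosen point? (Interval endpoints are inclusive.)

3

Process intervals by earliest right end; each time one isn't hit yet, stab at its right endpoint.
Sorted: [3,4] [3,6] [4,7] [3,11] [13,16] [18,19]
{[3,4],[3,6],[4,7],[3,11]} hit by 4; {[13,16]} hit by 16; {[18,19]} hit by 19.
Points: 4, 16, 19 (3 total).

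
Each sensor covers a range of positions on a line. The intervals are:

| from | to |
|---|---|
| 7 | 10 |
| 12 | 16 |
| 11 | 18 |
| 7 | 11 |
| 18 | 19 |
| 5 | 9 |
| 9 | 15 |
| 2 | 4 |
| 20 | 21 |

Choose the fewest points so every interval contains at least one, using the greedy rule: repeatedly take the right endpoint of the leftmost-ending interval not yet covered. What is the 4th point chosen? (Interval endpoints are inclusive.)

19

Sort by right endpoint; whenever an interval is uncovered, place a point at its right end.
By right end: [2,4]  [5,9]  [7,10]  [7,11]  [9,15]  [12,16]  [11,18]  [18,19]  [20,21]
[2,4] uncovered → point at 4; [5,9] uncovered → point at 9; [12,16] uncovered → point at 16; [18,19] uncovered → point at 19; [20,21] uncovered → point at 21.
Points: 4, 9, 16, 19, 21 (5 total).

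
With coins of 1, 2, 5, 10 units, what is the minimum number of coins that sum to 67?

8

67 − 6×10→7 − 1×5→2 − 1×2→0
Total coins = 6 + 1 + 1 = 8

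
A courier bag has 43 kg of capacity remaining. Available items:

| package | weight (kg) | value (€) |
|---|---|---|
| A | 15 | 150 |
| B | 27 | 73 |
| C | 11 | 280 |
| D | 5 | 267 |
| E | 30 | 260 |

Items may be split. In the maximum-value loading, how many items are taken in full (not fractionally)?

3

Order: D (267/5=53.40) > C (280/11=25.45) > A (150/15=10.00) > E (260/30=8.67) > B (73/27=2.70)
Fill: take D (5 @ 267) → take C (11 @ 280) → take A (15 @ 150) → take 12/30 of E → 104.00; 43/43 used.
3 item(s) taken whole; one partial (take 12/30 of E).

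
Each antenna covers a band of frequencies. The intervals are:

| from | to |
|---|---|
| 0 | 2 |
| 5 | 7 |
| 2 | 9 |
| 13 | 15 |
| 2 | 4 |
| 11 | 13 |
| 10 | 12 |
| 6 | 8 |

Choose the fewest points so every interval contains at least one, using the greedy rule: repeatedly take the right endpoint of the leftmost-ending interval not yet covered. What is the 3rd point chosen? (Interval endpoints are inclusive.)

12

By right end: [0,2]  [2,4]  [5,7]  [6,8]  [2,9]  [10,12]  [11,13]  [13,15]
[0,2] uncovered → point at 2; [5,7] uncovered → point at 7; [10,12] uncovered → point at 12; [13,15] uncovered → point at 15.
Points: 2, 7, 12, 15 (4 total).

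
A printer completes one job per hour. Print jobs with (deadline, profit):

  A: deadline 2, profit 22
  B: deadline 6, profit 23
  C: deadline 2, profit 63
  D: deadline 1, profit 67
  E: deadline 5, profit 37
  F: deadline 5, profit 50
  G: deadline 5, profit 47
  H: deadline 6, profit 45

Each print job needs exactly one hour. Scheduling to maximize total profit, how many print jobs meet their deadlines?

6

Sort by profit descending; place each in the latest free slot ≤ its deadline.
Profit order: D=67 C=63 F=50 G=47 H=45 E=37 B=23 A=22
Assign: D→slot 1, C→slot 2, F→slot 5, G→slot 4, H→slot 6, E→slot 3, B skipped, A skipped.
Slots: [1:D] [2:C] [3:E] [4:G] [5:F] [6:H]
6 of 8 scheduled.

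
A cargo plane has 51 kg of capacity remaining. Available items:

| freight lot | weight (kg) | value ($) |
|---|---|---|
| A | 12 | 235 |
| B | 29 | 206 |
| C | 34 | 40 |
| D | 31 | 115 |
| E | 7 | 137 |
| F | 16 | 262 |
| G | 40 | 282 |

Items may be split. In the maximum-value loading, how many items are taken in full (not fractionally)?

3

Greedy by value/weight ratio, highest first.
Order: A (235/12=19.58) > E (137/7=19.57) > F (262/16=16.38) > B (206/29=7.10) > G (282/40=7.05) > D (115/31=3.71) > C (40/34=1.18)
Fill: take A (12 @ 235) → take E (7 @ 137) → take F (16 @ 262) → take 16/29 of B → 113.66; 51/51 used.
3 item(s) taken whole; one partial (take 16/29 of B).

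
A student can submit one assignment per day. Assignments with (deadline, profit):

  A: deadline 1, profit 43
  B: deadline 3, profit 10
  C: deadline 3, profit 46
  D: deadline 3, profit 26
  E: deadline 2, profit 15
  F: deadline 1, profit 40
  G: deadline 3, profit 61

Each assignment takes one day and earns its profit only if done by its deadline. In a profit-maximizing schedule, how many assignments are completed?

Profit order: G=61 C=46 A=43 F=40 D=26 E=15 B=10
Assign: G→slot 3, C→slot 2, A→slot 1, F skipped, D skipped, E skipped, B skipped.
Slots: [1:A] [2:C] [3:G]
3 of 7 scheduled.

3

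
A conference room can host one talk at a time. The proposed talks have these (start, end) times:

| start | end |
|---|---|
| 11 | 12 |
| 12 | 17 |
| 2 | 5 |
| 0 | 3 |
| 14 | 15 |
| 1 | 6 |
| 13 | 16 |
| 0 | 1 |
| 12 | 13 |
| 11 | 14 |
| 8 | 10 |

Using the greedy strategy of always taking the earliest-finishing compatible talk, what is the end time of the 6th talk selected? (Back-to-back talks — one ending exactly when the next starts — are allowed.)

Sorted by end: (0,1)  (0,3)  (2,5)  (1,6)  (8,10)  (11,12)  (12,13)  (11,14)  (14,15)  (13,16)  (12,17)
take (0,1); skip (0,3); take (2,5); take (8,10); take (11,12); take (12,13); take (14,15).
Selected: (0,1) (2,5) (8,10) (11,12) (12,13) (14,15)

15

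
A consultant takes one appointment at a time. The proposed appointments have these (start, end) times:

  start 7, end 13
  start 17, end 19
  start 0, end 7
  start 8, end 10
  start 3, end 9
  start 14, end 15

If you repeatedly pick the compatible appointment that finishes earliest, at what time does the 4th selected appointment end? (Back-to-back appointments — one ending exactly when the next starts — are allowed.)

19

By end time: (0,7), (3,9), (8,10), (7,13), (14,15), (17,19).
Pick (0,7); next start ≥ 7 → (8,10); next start ≥ 10 → (14,15); next start ≥ 15 → (17,19).
Selected: (0,7) (8,10) (14,15) (17,19)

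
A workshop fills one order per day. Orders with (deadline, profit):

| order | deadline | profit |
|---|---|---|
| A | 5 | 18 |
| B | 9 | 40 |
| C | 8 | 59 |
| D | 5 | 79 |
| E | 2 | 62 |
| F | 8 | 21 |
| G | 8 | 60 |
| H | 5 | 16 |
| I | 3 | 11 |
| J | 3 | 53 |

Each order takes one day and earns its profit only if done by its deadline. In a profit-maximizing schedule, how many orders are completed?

9

By profit: D(d5,79), E(d2,62), G(d8,60), C(d8,59), J(d3,53), B(d9,40), F(d8,21), A(d5,18), H(d5,16), I(d3,11)
D→slot 5; E→slot 2; G→slot 8; C→slot 7; J→slot 3; B→slot 9; F→slot 6; A→slot 4; H→slot 1; I skipped.
9 of 10 scheduled.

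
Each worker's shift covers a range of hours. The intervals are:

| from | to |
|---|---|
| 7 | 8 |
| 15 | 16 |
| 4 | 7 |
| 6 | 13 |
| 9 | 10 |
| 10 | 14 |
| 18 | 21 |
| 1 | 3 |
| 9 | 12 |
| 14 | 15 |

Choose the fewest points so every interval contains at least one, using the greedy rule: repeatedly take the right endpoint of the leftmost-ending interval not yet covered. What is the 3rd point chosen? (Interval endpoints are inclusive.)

10

Sort by right endpoint; whenever an interval is uncovered, place a point at its right end.
By right end: [1,3]  [4,7]  [7,8]  [9,10]  [9,12]  [6,13]  [10,14]  [14,15]  [15,16]  [18,21]
[1,3] uncovered → point at 3; [4,7] uncovered → point at 7; [9,10] uncovered → point at 10; [14,15] uncovered → point at 15; [18,21] uncovered → point at 21.
Points: 3, 7, 10, 15, 21 (5 total).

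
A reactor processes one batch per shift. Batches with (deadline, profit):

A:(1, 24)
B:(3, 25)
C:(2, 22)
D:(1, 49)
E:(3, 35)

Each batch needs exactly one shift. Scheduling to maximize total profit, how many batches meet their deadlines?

By profit: D(d1,49), E(d3,35), B(d3,25), A(d1,24), C(d2,22)
D→slot 1; E→slot 3; B→slot 2; A skipped; C skipped.
3 of 5 scheduled.

3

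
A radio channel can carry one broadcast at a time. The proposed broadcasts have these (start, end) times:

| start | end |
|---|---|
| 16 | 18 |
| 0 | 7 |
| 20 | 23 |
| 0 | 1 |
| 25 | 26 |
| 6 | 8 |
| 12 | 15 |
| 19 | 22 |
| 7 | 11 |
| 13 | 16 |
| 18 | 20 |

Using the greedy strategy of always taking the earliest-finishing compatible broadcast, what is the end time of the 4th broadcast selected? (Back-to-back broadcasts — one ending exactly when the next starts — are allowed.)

18

Greedy by earliest finish: after sorting by end time, pick each interval compatible with the last pick.
Sorted by end: (0,1)  (0,7)  (6,8)  (7,11)  (12,15)  (13,16)  (16,18)  (18,20)  (19,22)  (20,23)  (25,26)
take (0,1); take (6,8); take (12,15); skip (13,16); take (16,18); take (18,20); skip (19,22); take (20,23); take (25,26).
Selected: (0,1) (6,8) (12,15) (16,18) (18,20) (20,23) (25,26)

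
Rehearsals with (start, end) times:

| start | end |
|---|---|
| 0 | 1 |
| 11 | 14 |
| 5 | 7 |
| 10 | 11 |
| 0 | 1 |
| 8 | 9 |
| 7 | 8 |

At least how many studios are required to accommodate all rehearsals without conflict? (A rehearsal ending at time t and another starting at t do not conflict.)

starts: [0, 0, 5, 7, 8, 10, 11]
ends:   [1, 1, 7, 8, 9, 11, 14]
s0→1 s0→2  — peak 2.

2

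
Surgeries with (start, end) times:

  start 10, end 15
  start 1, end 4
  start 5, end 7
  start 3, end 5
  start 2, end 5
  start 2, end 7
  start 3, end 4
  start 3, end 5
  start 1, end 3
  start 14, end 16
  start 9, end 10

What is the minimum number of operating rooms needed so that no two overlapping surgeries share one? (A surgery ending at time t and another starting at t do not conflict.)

The answer is the maximum number of intervals overlapping at any instant.
starts: [1, 1, 2, 2, 3, 3, 3, 5, 9, 10, 14]
ends:   [3, 4, 4, 5, 5, 5, 7, 7, 10, 15, 16]
s1→1 s1→2 s2→3 s2→4 e3→3 s3→4 s3→5 s3→6  — peak 6.

6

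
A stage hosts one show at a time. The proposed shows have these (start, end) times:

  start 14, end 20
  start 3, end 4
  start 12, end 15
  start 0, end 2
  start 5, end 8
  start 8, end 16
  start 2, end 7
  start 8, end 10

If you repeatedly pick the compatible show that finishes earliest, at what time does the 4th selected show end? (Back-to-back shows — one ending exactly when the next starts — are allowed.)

10

By end time: (0,2), (3,4), (2,7), (5,8), (8,10), (12,15), (8,16), (14,20).
Pick (0,2); next start ≥ 2 → (3,4); next start ≥ 4 → (5,8); next start ≥ 8 → (8,10); next start ≥ 10 → (12,15).
Selected: (0,2) (3,4) (5,8) (8,10) (12,15)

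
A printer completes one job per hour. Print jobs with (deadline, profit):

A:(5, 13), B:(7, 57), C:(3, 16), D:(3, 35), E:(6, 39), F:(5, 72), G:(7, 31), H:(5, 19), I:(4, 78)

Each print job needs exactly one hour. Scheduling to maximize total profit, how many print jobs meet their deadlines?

Profit order: I=78 F=72 B=57 E=39 D=35 G=31 H=19 C=16 A=13
Assign: I→slot 4, F→slot 5, B→slot 7, E→slot 6, D→slot 3, G→slot 2, H→slot 1, C skipped, A skipped.
Slots: [1:H] [2:G] [3:D] [4:I] [5:F] [6:E] [7:B]
7 of 9 scheduled.

7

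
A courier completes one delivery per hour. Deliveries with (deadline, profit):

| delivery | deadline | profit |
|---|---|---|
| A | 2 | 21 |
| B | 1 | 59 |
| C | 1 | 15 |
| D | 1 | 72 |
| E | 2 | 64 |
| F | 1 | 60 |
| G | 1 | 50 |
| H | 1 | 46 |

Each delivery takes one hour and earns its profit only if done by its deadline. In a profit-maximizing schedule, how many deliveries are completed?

2

Take jobs in profit order; each goes to the latest open slot no later than its deadline.
Profit order: D=72 E=64 F=60 B=59 G=50 H=46 A=21 C=15
Assign: D→slot 1, E→slot 2, F skipped, B skipped, G skipped, H skipped, A skipped, C skipped.
Slots: [1:D] [2:E]
2 of 8 scheduled.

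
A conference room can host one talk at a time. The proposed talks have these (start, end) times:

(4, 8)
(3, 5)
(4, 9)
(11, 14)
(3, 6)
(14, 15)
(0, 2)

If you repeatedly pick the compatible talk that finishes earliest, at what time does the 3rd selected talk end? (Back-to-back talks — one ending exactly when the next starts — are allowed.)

Sorted by end: (0,2)  (3,5)  (3,6)  (4,8)  (4,9)  (11,14)  (14,15)
take (0,2); take (3,5); skip (4,8); skip (4,9); take (11,14); take (14,15).
Selected: (0,2) (3,5) (11,14) (14,15)

14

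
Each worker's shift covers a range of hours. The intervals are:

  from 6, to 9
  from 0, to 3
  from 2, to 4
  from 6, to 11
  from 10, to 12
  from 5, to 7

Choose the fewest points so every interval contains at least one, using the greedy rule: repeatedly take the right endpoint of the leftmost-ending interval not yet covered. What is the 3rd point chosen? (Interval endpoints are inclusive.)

By right end: [0,3]  [2,4]  [5,7]  [6,9]  [6,11]  [10,12]
[0,3] uncovered → point at 3; [5,7] uncovered → point at 7; [10,12] uncovered → point at 12.
Points: 3, 7, 12 (3 total).

12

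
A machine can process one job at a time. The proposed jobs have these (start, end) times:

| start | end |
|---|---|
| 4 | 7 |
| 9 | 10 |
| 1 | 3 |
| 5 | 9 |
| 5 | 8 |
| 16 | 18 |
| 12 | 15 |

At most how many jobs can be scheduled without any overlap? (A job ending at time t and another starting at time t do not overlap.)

Greedy by earliest finish: after sorting by end time, pick each interval compatible with the last pick.
Sorted by end: (1,3)  (4,7)  (5,8)  (5,9)  (9,10)  (12,15)  (16,18)
take (1,3); take (4,7); skip (5,8); take (9,10); take (12,15); take (16,18).
Selected 5 jobs.

5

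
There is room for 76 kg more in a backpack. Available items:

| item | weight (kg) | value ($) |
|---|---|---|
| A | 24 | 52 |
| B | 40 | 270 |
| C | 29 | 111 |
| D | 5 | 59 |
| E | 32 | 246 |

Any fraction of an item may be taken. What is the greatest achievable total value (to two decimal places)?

Order: D (59/5=11.80) > E (246/32=7.69) > B (270/40=6.75) > C (111/29=3.83) > A (52/24=2.17)
Fill: take D (5 @ 59) → take E (32 @ 246) → take 39/40 of B → 263.25; 76/76 used.
Total value = 568.25

568.25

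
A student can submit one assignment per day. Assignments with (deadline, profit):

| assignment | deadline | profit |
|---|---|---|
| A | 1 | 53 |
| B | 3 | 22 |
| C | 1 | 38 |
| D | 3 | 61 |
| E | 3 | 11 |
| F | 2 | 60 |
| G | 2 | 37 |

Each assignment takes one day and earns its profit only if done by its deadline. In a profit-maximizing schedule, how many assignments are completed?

By profit: D(d3,61), F(d2,60), A(d1,53), C(d1,38), G(d2,37), B(d3,22), E(d3,11)
D→slot 3; F→slot 2; A→slot 1; C skipped; G skipped; B skipped; E skipped.
3 of 7 scheduled.

3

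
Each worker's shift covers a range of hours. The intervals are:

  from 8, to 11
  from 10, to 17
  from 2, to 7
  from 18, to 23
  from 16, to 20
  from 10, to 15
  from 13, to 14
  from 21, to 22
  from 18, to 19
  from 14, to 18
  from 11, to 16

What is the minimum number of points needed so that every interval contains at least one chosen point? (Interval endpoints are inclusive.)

Sort by right endpoint; whenever an interval is uncovered, place a point at its right end.
By right end: [2,7]  [8,11]  [13,14]  [10,15]  [11,16]  [10,17]  [14,18]  [18,19]  [16,20]  [21,22]  [18,23]
[2,7] uncovered → point at 7; [8,11] uncovered → point at 11; [13,14] uncovered → point at 14; [18,19] uncovered → point at 19; [21,22] uncovered → point at 22.
Points: 7, 11, 14, 19, 22 (5 total).

5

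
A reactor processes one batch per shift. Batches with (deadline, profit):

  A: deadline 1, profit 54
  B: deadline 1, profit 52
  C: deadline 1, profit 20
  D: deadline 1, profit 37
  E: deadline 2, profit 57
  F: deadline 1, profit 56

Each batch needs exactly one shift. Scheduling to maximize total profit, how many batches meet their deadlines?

2

Take jobs in profit order; each goes to the latest open slot no later than its deadline.
Profit order: E=57 F=56 A=54 B=52 D=37 C=20
Assign: E→slot 2, F→slot 1, A skipped, B skipped, D skipped, C skipped.
Slots: [1:F] [2:E]
2 of 6 scheduled.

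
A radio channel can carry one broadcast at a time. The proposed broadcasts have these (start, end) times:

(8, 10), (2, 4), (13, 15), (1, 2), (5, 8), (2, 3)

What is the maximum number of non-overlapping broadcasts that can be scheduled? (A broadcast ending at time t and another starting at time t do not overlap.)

Order by finish time; keep every interval that doesn't clash with the previous kept one.
Sorted by end: (1,2)  (2,3)  (2,4)  (5,8)  (8,10)  (13,15)
take (1,2); take (2,3); take (5,8); take (8,10); take (13,15).
Selected 5 broadcasts.

5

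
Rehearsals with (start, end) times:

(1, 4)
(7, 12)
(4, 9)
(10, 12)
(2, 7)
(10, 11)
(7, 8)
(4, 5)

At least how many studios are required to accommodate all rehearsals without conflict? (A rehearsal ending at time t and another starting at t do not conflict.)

starts: [1, 2, 4, 4, 7, 7, 10, 10]
ends:   [4, 5, 7, 8, 9, 11, 12, 12]
s1→1 s2→2 e4→1 s4→2 s4→3  — peak 3.

3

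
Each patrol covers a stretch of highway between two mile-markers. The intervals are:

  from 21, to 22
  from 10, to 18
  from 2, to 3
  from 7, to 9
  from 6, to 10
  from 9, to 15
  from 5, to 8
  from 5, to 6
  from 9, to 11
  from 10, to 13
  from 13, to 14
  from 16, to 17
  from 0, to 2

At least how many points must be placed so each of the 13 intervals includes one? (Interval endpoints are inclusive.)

Process intervals by earliest right end; each time one isn't hit yet, stab at its right endpoint.
By right end: [0,2]  [2,3]  [5,6]  [5,8]  [7,9]  [6,10]  [9,11]  [10,13]  [13,14]  [9,15]  [16,17]  [10,18]  [21,22]
[0,2] uncovered → point at 2; [5,6] uncovered → point at 6; [7,9] uncovered → point at 9; [10,13] uncovered → point at 13; [16,17] uncovered → point at 17; [21,22] uncovered → point at 22.
Points: 2, 6, 9, 13, 17, 22 (6 total).

6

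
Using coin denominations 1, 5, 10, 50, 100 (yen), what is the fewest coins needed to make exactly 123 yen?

123 = 1×100 + 2×10 + 3×1
Total coins = 1 + 2 + 3 = 6

6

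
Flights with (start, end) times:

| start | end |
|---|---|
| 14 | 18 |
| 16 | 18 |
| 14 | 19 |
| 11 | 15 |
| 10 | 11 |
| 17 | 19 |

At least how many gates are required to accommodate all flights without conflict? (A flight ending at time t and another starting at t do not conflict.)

4

Count concurrent intervals with a sweep; the peak is the room count.
starts: [10, 11, 14, 14, 16, 17]
ends:   [11, 15, 18, 18, 19, 19]
s10→1 e11→0 s11→1 s14→2 s14→3 e15→2 s16→3 s17→4  — peak 4.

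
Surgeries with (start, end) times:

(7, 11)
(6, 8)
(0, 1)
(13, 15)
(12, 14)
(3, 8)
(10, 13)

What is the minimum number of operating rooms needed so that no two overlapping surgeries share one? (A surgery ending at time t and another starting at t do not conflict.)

Events (time:±→running): 0:+→1 1:-→0 3:+→1 6:+→2 7:+→3 … peak 3.

3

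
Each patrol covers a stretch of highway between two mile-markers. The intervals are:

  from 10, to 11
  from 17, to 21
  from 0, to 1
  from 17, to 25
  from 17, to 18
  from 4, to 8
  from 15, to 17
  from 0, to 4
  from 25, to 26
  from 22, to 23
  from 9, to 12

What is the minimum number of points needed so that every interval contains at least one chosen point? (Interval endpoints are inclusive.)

Process intervals by earliest right end; each time one isn't hit yet, stab at its right endpoint.
Sorted: [0,1] [0,4] [4,8] [10,11] [9,12] [15,17] [17,18] [17,21] [22,23] [17,25] [25,26]
{[0,1],[0,4]} hit by 1; {[4,8]} hit by 8; {[10,11],[9,12]} hit by 11; {[15,17],[17,18],[17,21]} hit by 17; {[22,23],[17,25]} hit by 23; {[25,26]} hit by 26.
Points: 1, 8, 11, 17, 23, 26 (6 total).

6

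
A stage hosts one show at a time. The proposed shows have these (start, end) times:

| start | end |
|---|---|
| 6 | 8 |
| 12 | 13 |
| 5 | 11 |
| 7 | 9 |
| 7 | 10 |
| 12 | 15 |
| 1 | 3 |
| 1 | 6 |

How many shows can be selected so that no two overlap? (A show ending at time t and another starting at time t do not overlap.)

Sort by end time and greedily take each interval whose start is ≥ the last chosen end.
By end time: (1,3), (1,6), (6,8), (7,9), (7,10), (5,11), (12,13), (12,15).
Pick (1,3); next start ≥ 3 → (6,8); next start ≥ 8 → (12,13).
Selected 3 shows.

3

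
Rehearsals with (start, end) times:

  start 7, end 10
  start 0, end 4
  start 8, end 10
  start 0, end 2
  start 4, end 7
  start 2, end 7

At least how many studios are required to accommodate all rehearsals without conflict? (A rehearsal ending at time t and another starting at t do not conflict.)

2

The answer is the maximum number of intervals overlapping at any instant.
starts: [0, 0, 2, 4, 7, 8]
ends:   [2, 4, 7, 7, 10, 10]
s0→1 s0→2  — peak 2.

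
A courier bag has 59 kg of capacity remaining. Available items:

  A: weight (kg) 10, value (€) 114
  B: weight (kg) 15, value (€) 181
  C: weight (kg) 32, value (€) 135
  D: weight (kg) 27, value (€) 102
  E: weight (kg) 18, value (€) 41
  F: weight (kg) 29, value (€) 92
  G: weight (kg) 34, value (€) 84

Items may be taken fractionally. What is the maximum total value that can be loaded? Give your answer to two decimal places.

437.56

Sort by value per unit weight and fill in that order.
Order: B (181/15=12.07) > A (114/10=11.40) > C (135/32=4.22) > D (102/27=3.78) > F (92/29=3.17) > G (84/34=2.47) > E (41/18=2.28)
Fill: take B (15 @ 181) → take A (10 @ 114) → take C (32 @ 135) → take 2/27 of D → 7.56; 59/59 used.
Total value = 437.56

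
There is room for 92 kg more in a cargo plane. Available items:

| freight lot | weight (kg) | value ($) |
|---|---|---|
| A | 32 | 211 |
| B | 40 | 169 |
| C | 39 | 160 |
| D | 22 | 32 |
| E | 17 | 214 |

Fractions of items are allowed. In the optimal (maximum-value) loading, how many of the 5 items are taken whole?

Ratios (sorted): E 12.59, A 6.59, B 4.22, C 4.10, D 1.45
take E (17 @ 214); take A (32 @ 211); take B (40 @ 169); take 3/39 of C → 12.31. Capacity used 92/92.
3 item(s) taken whole; one partial (take 3/39 of C).

3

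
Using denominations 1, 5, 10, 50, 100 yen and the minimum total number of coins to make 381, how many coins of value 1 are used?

Greedy: take as many of the largest coin as possible, then repeat with the remainder.
381 = 3×100 + 1×50 + 3×10 + 1×1
Count of 1: 1

1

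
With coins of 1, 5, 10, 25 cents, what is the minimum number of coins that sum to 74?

Greedy: take as many of the largest coin as possible, then repeat with the remainder.
74 − 2×25→24 − 2×10→4 − 4×1→0
Total coins = 2 + 2 + 4 = 8

8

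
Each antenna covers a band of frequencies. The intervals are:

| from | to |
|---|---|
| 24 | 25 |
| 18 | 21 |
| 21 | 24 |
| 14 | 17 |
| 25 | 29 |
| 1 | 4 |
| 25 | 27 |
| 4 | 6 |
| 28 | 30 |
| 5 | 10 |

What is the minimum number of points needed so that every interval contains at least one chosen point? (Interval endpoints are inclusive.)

6

Process intervals by earliest right end; each time one isn't hit yet, stab at its right endpoint.
By right end: [1,4]  [4,6]  [5,10]  [14,17]  [18,21]  [21,24]  [24,25]  [25,27]  [25,29]  [28,30]
[1,4] uncovered → point at 4; [5,10] uncovered → point at 10; [14,17] uncovered → point at 17; [18,21] uncovered → point at 21; [24,25] uncovered → point at 25; [28,30] uncovered → point at 30.
Points: 4, 10, 17, 21, 25, 30 (6 total).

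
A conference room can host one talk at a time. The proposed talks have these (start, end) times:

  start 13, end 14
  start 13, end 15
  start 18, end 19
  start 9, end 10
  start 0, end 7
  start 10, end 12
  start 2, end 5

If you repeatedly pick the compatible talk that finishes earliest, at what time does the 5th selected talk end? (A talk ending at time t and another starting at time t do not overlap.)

By end time: (2,5), (0,7), (9,10), (10,12), (13,14), (13,15), (18,19).
Pick (2,5); next start ≥ 5 → (9,10); next start ≥ 10 → (10,12); next start ≥ 12 → (13,14); next start ≥ 14 → (18,19).
Selected: (2,5) (9,10) (10,12) (13,14) (18,19)

19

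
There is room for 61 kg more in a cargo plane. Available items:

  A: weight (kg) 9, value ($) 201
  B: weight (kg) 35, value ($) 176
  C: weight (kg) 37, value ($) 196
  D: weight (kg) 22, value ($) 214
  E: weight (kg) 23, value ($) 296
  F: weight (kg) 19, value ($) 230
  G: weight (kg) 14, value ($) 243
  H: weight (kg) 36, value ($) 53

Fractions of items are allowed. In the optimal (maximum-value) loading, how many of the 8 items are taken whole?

Greedy by value/weight ratio, highest first.
Ratios (sorted): A 22.33, G 17.36, E 12.87, F 12.11, D 9.73, C 5.30, B 5.03, H 1.47
take A (9 @ 201); take G (14 @ 243); take E (23 @ 296); take 15/19 of F → 181.58. Capacity used 61/61.
3 item(s) taken whole; one partial (take 15/19 of F).

3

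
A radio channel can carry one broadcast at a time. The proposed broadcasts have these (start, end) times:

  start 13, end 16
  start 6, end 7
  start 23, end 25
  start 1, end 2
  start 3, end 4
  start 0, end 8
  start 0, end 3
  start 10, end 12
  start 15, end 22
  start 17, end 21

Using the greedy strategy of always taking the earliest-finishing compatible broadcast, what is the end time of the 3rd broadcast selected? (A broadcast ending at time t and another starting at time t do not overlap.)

7

Sort by end time and greedily take each interval whose start is ≥ the last chosen end.
By end time: (1,2), (0,3), (3,4), (6,7), (0,8), (10,12), (13,16), (17,21), (15,22), (23,25).
Pick (1,2); next start ≥ 2 → (3,4); next start ≥ 4 → (6,7); next start ≥ 7 → (10,12); next start ≥ 12 → (13,16); next start ≥ 16 → (17,21); next start ≥ 21 → (23,25).
Selected: (1,2) (3,4) (6,7) (10,12) (13,16) (17,21) (23,25)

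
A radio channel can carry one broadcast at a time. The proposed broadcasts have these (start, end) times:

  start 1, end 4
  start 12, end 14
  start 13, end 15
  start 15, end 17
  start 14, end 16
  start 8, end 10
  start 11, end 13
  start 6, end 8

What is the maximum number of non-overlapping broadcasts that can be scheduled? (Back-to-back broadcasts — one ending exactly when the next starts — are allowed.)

Order by finish time; keep every interval that doesn't clash with the previous kept one.
By end time: (1,4), (6,8), (8,10), (11,13), (12,14), (13,15), (14,16), (15,17).
Pick (1,4); next start ≥ 4 → (6,8); next start ≥ 8 → (8,10); next start ≥ 10 → (11,13); next start ≥ 13 → (13,15); next start ≥ 15 → (15,17).
Selected 6 broadcasts.

6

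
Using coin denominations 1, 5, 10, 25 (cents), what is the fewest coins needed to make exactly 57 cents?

57 − 2×25→7 − 1×5→2 − 2×1→0
Total coins = 2 + 1 + 2 = 5

5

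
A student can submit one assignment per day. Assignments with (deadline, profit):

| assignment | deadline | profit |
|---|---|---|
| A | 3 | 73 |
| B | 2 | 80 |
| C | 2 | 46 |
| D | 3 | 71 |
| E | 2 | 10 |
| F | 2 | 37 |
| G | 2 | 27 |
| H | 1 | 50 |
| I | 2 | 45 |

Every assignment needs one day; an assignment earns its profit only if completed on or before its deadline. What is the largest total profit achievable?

224

Sort by profit descending; place each in the latest free slot ≤ its deadline.
By profit: B(d2,80), A(d3,73), D(d3,71), H(d1,50), C(d2,46), I(d2,45), F(d2,37), G(d2,27), E(d2,10)
B→slot 2; A→slot 3; D→slot 1; H skipped; C skipped; I skipped; F skipped; G skipped; E skipped.
Profit = 71 + 80 + 73 = 224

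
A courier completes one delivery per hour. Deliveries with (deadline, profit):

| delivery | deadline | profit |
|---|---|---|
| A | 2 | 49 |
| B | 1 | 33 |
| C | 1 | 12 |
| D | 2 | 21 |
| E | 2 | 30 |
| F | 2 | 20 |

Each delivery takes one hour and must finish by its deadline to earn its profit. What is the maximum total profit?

82

Sort by profit descending; place each in the latest free slot ≤ its deadline.
Profit order: A=49 B=33 E=30 D=21 F=20 C=12
Assign: A→slot 2, B→slot 1, E skipped, D skipped, F skipped, C skipped.
Slots: [1:B] [2:A]
Profit = 33 + 49 = 82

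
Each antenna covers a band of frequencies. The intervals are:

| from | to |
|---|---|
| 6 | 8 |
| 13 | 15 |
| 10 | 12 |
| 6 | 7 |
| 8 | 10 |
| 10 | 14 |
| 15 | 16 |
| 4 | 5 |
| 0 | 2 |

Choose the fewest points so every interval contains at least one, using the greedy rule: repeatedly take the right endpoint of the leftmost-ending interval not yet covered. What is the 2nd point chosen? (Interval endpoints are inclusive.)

5

Process intervals by earliest right end; each time one isn't hit yet, stab at its right endpoint.
Sorted: [0,2] [4,5] [6,7] [6,8] [8,10] [10,12] [10,14] [13,15] [15,16]
{[0,2]} hit by 2; {[4,5]} hit by 5; {[6,7],[6,8]} hit by 7; {[8,10],[10,12],[10,14]} hit by 10; {[13,15],[15,16]} hit by 15.
Points: 2, 5, 7, 10, 15 (5 total).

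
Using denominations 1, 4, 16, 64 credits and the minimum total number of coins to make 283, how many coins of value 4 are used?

283 = 4×64 + 1×16 + 2×4 + 3×1
Count of 4: 2

2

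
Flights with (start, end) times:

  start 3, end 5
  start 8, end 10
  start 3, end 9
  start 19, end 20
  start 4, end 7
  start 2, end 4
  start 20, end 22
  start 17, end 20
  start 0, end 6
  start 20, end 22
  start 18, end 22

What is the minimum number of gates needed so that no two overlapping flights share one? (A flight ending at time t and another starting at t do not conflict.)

4

Events (time:±→running): 0:+→1 2:+→2 3:+→3 3:+→4 … peak 4.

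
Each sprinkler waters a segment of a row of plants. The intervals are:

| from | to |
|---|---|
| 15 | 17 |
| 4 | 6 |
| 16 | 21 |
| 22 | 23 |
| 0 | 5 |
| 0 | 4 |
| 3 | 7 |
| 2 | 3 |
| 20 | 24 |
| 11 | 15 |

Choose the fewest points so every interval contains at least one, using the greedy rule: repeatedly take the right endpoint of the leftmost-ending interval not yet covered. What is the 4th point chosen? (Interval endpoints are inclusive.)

Sorted: [2,3] [0,4] [0,5] [4,6] [3,7] [11,15] [15,17] [16,21] [22,23] [20,24]
{[2,3],[0,4],[0,5]} hit by 3; {[4,6],[3,7]} hit by 6; {[11,15],[15,17]} hit by 15; {[16,21]} hit by 21; {[22,23],[20,24]} hit by 23.
Points: 3, 6, 15, 21, 23 (5 total).

21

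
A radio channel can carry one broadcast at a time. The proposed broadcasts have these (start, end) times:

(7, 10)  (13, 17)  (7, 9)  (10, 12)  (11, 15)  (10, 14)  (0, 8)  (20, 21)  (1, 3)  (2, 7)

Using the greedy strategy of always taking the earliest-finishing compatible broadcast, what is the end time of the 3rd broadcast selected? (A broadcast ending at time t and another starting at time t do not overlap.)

Order by finish time; keep every interval that doesn't clash with the previous kept one.
By end time: (1,3), (2,7), (0,8), (7,9), (7,10), (10,12), (10,14), (11,15), (13,17), (20,21).
Pick (1,3); next start ≥ 3 → (7,9); next start ≥ 9 → (10,12); next start ≥ 12 → (13,17); next start ≥ 17 → (20,21).
Selected: (1,3) (7,9) (10,12) (13,17) (20,21)

12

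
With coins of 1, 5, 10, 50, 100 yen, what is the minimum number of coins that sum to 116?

116 − 1×100→16 − 1×10→6 − 1×5→1 − 1×1→0
Total coins = 1 + 1 + 1 + 1 = 4

4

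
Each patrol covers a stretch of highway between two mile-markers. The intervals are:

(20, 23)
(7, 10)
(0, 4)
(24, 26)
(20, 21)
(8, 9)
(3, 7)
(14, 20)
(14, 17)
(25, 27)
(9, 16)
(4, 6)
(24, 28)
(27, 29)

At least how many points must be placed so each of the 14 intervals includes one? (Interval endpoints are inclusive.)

Sorted: [0,4] [4,6] [3,7] [8,9] [7,10] [9,16] [14,17] [14,20] [20,21] [20,23] [24,26] [25,27] [24,28] [27,29]
{[0,4],[4,6],[3,7]} hit by 4; {[8,9],[7,10],[9,16]} hit by 9; {[14,17],[14,20]} hit by 17; {[20,21],[20,23]} hit by 21; {[24,26],[25,27],[24,28]} hit by 26; {[27,29]} hit by 29.
Points: 4, 9, 17, 21, 26, 29 (6 total).

6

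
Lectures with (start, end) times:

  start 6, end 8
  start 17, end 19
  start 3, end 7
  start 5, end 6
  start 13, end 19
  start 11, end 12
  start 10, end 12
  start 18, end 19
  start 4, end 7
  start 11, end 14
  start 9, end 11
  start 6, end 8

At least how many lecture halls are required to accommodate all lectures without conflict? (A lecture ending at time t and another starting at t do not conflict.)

The answer is the maximum number of intervals overlapping at any instant.
Events (time:±→running): 3:+→1 4:+→2 5:+→3 6:-→2 6:+→3 6:+→4 … peak 4.

4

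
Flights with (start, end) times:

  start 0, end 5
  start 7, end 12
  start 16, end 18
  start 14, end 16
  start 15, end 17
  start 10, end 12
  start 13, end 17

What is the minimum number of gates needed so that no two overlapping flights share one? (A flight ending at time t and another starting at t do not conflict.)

starts: [0, 7, 10, 13, 14, 15, 16]
ends:   [5, 12, 12, 16, 17, 17, 18]
s0→1 e5→0 s7→1 s10→2 e12→1 e12→0 s13→1 s14→2 s15→3  — peak 3.

3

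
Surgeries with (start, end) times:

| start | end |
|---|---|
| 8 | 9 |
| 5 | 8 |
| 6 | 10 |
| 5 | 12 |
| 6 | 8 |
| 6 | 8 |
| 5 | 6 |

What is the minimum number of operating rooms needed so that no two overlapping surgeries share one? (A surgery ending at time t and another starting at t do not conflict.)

The answer is the maximum number of intervals overlapping at any instant.
starts: [5, 5, 5, 6, 6, 6, 8]
ends:   [6, 8, 8, 8, 9, 10, 12]
s5→1 s5→2 s5→3 e6→2 s6→3 s6→4 s6→5  — peak 5.

5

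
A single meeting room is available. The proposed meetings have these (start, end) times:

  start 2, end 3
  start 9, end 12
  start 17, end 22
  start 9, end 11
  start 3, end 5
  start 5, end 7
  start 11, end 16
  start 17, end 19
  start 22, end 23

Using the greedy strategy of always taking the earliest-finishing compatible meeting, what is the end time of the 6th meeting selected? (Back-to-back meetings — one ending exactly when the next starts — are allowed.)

Greedy by earliest finish: after sorting by end time, pick each interval compatible with the last pick.
By end time: (2,3), (3,5), (5,7), (9,11), (9,12), (11,16), (17,19), (17,22), (22,23).
Pick (2,3); next start ≥ 3 → (3,5); next start ≥ 5 → (5,7); next start ≥ 7 → (9,11); next start ≥ 11 → (11,16); next start ≥ 16 → (17,19); next start ≥ 19 → (22,23).
Selected: (2,3) (3,5) (5,7) (9,11) (11,16) (17,19) (22,23)

19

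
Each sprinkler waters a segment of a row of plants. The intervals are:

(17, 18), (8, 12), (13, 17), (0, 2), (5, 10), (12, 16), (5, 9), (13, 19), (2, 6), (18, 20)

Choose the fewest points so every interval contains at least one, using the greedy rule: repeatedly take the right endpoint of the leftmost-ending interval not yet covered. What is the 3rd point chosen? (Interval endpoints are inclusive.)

Sort by right endpoint; whenever an interval is uncovered, place a point at its right end.
Sorted: [0,2] [2,6] [5,9] [5,10] [8,12] [12,16] [13,17] [17,18] [13,19] [18,20]
{[0,2],[2,6]} hit by 2; {[5,9],[5,10],[8,12]} hit by 9; {[12,16],[13,17]} hit by 16; {[17,18],[13,19],[18,20]} hit by 18.
Points: 2, 9, 16, 18 (4 total).

16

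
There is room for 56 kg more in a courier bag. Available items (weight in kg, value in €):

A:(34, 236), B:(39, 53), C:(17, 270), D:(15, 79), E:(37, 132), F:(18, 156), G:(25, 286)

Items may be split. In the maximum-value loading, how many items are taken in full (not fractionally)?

2

Order: C (270/17=15.88) > G (286/25=11.44) > F (156/18=8.67) > A (236/34=6.94) > D (79/15=5.27) > E (132/37=3.57) > B (53/39=1.36)
Fill: take C (17 @ 270) → take G (25 @ 286) → take 14/18 of F → 121.33; 56/56 used.
2 item(s) taken whole; one partial (take 14/18 of F).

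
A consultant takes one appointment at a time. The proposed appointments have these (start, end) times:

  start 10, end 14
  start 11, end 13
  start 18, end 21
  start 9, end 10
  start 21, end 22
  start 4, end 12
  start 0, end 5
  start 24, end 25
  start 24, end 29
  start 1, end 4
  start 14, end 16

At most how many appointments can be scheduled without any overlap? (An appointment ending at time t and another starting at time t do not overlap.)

Order by finish time; keep every interval that doesn't clash with the previous kept one.
Sorted by end: (1,4)  (0,5)  (9,10)  (4,12)  (11,13)  (10,14)  (14,16)  (18,21)  (21,22)  (24,25)  (24,29)
take (1,4); skip (0,5); take (9,10); skip (4,12); take (11,13); take (14,16); take (18,21); take (21,22); take (24,25).
Selected 7 appointments.

7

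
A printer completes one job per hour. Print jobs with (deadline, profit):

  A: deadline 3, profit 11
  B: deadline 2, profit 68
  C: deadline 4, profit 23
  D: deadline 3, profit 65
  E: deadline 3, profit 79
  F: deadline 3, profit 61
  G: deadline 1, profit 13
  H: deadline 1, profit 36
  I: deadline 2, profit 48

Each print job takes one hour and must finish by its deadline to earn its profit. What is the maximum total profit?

By profit: E(d3,79), B(d2,68), D(d3,65), F(d3,61), I(d2,48), H(d1,36), C(d4,23), G(d1,13), A(d3,11)
E→slot 3; B→slot 2; D→slot 1; F skipped; I skipped; H skipped; C→slot 4; G skipped; A skipped.
Profit = 65 + 68 + 79 + 23 = 235

235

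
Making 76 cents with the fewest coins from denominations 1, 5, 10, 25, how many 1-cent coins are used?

1

Greedy: take as many of the largest coin as possible, then repeat with the remainder.
76 = 3×25 + 1×1
Count of 1: 1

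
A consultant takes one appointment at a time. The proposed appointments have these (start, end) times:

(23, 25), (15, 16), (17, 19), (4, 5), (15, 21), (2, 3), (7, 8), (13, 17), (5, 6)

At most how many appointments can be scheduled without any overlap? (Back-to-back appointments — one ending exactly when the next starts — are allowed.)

7

Sorted by end: (2,3)  (4,5)  (5,6)  (7,8)  (15,16)  (13,17)  (17,19)  (15,21)  (23,25)
take (2,3); take (4,5); take (5,6); take (7,8); take (15,16); take (17,19); take (23,25).
Selected 7 appointments.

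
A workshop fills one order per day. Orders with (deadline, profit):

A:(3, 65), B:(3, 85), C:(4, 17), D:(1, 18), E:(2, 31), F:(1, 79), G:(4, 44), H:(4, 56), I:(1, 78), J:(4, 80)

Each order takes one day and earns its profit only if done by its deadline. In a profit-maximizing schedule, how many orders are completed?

4

Profit order: B=85 J=80 F=79 I=78 A=65 H=56 G=44 E=31 D=18 C=17
Assign: B→slot 3, J→slot 4, F→slot 1, I skipped, A→slot 2, H skipped, G skipped, E skipped, D skipped, C skipped.
Slots: [1:F] [2:A] [3:B] [4:J]
4 of 10 scheduled.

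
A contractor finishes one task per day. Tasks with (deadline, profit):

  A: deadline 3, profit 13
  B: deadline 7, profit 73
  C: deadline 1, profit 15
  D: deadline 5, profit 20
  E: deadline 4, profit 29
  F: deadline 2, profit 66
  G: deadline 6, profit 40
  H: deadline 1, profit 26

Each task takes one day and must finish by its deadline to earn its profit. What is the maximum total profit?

267

Take jobs in profit order; each goes to the latest open slot no later than its deadline.
Profit order: B=73 F=66 G=40 E=29 H=26 D=20 C=15 A=13
Assign: B→slot 7, F→slot 2, G→slot 6, E→slot 4, H→slot 1, D→slot 5, C skipped, A→slot 3.
Slots: [1:H] [2:F] [3:A] [4:E] [5:D] [6:G] [7:B]
Profit = 26 + 66 + 13 + 29 + 20 + 40 + 73 = 267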